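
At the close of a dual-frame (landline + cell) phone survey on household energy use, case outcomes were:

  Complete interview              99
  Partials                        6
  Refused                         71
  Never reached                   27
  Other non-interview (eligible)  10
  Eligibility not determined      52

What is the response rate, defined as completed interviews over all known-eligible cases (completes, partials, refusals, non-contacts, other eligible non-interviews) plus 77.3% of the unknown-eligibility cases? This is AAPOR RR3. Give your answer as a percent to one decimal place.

39.1%

Top = 99
Eligible (known) = 99 + 6 + 71 + 27 + 10 = 213
e × U = 0.7730 × 52 = 40.20
Denom = 213 + 40.20 = 253.20
RR3 = 99 / 253.20 = 0.3910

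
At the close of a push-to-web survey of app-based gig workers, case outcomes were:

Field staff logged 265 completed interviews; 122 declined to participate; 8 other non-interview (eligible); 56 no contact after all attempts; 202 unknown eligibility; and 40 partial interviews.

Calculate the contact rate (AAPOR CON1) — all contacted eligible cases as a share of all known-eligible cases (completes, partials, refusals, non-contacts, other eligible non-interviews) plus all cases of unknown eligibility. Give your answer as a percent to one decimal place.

62.8%

Top → 265 + 40 + 122 + 8 = 435
Denominator → 265 + 40 + 122 + 56 + 8 + 202 = 693
CON1 = 435 / 693 = 0.6277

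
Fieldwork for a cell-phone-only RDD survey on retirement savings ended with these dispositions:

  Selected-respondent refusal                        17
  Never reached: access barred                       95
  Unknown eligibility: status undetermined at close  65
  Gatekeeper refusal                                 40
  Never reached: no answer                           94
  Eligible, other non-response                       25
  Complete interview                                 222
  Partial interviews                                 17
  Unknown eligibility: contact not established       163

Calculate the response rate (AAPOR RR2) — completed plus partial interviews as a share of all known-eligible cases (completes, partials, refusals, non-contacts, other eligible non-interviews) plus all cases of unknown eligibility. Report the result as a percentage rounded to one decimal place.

32.4%

Refusals = 40 + 17 = 57
Never reached = 94 + 95 = 189
Eligibility not determined = 163 + 65 = 228
Top = 222 + 17 = 239
Denominator = 222 + 17 + 57 + 189 + 25 + 228 = 738
RR2 = 239 / 738 = 0.3238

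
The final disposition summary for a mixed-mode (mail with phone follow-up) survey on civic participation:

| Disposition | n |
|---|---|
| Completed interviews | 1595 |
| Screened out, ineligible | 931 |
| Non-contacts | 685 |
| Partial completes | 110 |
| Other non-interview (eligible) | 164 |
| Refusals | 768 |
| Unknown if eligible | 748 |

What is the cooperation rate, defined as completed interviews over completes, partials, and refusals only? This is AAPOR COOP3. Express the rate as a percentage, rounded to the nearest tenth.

64.5%

Top = 1595
Denominator = 1595 + 110 + 768 = 2473
COOP3 = 1595 / 2473 = 0.6450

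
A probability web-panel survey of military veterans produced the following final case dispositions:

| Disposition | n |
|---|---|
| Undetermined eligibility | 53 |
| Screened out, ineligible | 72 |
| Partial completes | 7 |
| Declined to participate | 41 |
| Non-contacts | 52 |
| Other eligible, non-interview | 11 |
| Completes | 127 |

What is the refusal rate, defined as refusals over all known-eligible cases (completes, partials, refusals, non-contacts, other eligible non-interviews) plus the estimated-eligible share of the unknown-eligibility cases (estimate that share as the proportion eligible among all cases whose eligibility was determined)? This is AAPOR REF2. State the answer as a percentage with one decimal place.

14.7%

Top → 41
Known eligible → 127 + 7 + 41 + 52 + 11 = 238
e = 238 / (238 + 72) = 238 / 310 = 0.7677
Eligible share of unknowns → 0.7677 × 53 = 40.69
Denom → 238 + 40.69 = 278.69
REF2 = 41 / 278.69 = 0.1471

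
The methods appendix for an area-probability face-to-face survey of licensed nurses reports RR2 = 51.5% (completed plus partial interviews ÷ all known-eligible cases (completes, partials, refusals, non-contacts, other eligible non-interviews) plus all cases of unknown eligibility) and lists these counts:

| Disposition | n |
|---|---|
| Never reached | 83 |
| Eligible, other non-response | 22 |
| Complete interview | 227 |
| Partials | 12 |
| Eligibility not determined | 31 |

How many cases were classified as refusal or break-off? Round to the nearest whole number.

Top = 227 + 12 = 239
RR2 = 239 / D = 0.515
D = 239 / 0.515 = 464.1
Rest of base = 375
refusal or break-off = 464.1 − 375 ≈ 89

89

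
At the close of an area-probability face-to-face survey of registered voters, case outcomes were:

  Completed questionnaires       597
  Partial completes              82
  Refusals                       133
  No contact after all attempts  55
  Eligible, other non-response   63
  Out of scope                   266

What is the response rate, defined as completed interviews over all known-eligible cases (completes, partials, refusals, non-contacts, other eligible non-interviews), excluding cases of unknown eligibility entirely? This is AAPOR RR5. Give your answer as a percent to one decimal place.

Num: 597
Denom: 597 + 82 + 133 + 55 + 63 = 930
RR5 = 597 / 930 = 0.6419

64.2%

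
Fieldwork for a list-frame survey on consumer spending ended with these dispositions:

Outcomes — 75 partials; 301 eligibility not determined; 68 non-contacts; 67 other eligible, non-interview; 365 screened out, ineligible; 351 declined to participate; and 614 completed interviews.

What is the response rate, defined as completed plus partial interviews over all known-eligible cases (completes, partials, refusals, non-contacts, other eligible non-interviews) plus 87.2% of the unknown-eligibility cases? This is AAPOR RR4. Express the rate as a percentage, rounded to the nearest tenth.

Num → 614 + 75 = 689
Known eligible → 614 + 75 + 351 + 68 + 67 = 1175
Eligible share of unknowns → 0.8720 × 301 = 262.47
Denominator → 1175 + 262.47 = 1437.47
RR4 = 689 / 1437.47 = 0.4793

47.9%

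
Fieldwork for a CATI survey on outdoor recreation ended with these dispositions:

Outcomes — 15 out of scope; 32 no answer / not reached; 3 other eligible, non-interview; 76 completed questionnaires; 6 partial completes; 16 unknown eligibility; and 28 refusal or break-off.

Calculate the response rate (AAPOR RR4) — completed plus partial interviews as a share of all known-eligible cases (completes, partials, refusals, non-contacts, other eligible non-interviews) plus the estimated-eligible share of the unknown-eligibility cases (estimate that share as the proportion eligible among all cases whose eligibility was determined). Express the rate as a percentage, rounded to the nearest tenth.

51.4%

Numerator → 76 + 6 = 82
Eligible (known) → 76 + 6 + 28 + 32 + 3 = 145
e = 145 / (145 + 15) = 145 / 160 = 0.9062
e × U → 0.9062 × 16 = 14.50
Denominator → 145 + 14.50 = 159.50
RR4 = 82 / 159.50 = 0.5141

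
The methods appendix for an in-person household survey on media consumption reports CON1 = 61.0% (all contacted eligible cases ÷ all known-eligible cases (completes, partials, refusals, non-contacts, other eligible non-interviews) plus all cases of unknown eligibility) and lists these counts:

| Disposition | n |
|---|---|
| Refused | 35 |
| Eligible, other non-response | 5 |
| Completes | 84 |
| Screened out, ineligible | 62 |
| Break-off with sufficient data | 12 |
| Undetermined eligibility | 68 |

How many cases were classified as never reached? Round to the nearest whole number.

Top → 84 + 12 + 35 + 5 = 136
CON1 = 136 / D = 0.610
D = 136 / 0.610 = 223.0
Rest of base = 204
never reached = 223.0 − 204 ≈ 19

19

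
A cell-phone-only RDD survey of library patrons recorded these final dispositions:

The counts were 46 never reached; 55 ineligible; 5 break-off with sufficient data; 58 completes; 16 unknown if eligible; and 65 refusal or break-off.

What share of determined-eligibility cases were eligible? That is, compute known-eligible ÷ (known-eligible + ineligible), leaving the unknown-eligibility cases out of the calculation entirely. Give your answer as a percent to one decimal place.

76.0%

Known eligible = 58 + 5 + 65 + 46 = 174
e = 174 / (174 + 55) = 174 / 229 = 0.7598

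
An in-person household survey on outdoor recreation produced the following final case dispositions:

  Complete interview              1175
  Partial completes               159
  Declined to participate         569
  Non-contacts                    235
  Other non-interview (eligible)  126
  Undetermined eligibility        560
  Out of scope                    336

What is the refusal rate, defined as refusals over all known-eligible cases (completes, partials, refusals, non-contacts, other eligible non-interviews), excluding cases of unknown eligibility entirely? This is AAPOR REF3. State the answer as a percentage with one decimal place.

25.1%

Num → 569
Base → 1175 + 159 + 569 + 235 + 126 = 2264
REF3 = 569 / 2264 = 0.2513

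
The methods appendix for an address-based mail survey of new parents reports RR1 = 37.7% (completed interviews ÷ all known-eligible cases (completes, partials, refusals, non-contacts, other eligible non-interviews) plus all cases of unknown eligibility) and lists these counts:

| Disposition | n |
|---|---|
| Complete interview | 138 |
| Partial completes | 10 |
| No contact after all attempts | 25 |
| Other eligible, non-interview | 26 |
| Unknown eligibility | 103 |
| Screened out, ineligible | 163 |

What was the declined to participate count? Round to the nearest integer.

64

RR1 = 138 / D = 0.377
D = 138 / 0.377 = 366.0
Remaining denominator categories sum to 302
declined to participate = 366.0 − 302 ≈ 64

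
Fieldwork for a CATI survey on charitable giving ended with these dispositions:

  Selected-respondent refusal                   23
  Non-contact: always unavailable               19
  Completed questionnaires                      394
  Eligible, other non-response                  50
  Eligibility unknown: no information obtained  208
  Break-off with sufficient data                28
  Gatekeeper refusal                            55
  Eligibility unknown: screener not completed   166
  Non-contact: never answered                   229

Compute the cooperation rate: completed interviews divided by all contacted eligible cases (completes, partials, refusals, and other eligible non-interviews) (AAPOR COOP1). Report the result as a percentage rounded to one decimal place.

71.6%

Declined to participate = 55 + 23 = 78
Non-contacts = 229 + 19 = 248
Unknown eligibility = 166 + 208 = 374
Num = 394
Denom = 394 + 28 + 78 + 50 = 550
COOP1 = 394 / 550 = 0.7164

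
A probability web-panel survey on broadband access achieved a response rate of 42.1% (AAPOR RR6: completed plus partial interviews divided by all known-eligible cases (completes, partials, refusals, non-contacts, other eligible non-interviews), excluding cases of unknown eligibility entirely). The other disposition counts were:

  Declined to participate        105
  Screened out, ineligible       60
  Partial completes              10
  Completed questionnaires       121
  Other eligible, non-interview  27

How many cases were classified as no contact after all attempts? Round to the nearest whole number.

Num → 121 + 10 = 131
RR6 = 131 / D = 0.421
D = 131 / 0.421 = 311.2
Rest of base = 263
no contact after all attempts = 311.2 − 263 ≈ 48

48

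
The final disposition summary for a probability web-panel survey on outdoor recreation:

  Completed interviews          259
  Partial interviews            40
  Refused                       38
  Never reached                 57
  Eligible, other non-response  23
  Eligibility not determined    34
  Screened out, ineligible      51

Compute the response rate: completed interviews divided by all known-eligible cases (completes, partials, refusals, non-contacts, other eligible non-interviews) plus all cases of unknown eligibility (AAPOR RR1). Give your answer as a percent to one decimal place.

Numerator: 259
Base: 259 + 40 + 38 + 57 + 23 + 34 = 451
RR1 = 259 / 451 = 0.5743

57.4%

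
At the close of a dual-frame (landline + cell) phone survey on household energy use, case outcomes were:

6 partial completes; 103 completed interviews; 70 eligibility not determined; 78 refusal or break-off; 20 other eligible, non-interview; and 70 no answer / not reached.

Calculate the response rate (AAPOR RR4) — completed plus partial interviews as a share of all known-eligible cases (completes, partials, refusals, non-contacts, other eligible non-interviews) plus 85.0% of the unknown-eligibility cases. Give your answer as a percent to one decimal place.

Num = 103 + 6 = 109
Known eligible = 103 + 6 + 78 + 70 + 20 = 277
Estimated eligible among unknowns = 0.8500 × 70 = 59.50
Denominator = 277 + 59.50 = 336.50
RR4 = 109 / 336.50 = 0.3239

32.4%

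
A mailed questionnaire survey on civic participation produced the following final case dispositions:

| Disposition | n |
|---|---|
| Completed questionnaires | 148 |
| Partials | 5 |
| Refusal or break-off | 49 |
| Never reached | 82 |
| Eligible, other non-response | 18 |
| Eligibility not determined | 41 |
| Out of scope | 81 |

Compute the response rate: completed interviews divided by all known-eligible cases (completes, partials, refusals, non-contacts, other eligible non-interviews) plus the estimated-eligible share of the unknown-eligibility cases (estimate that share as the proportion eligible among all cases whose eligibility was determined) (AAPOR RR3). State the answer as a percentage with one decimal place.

Numerator → 148
Eligible (known) → 148 + 5 + 49 + 82 + 18 = 302
e = 302 / (302 + 81) = 302 / 383 = 0.7885
Estimated eligible among unknowns → 0.7885 × 41 = 32.33
Base → 302 + 32.33 = 334.33
RR3 = 148 / 334.33 = 0.4427

44.3%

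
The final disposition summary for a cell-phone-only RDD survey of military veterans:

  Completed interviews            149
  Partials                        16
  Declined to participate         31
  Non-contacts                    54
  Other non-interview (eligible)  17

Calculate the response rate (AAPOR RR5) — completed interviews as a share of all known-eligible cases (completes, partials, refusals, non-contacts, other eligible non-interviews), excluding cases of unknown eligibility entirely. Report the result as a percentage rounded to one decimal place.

55.8%

Numerator: 149
Base: 149 + 16 + 31 + 54 + 17 = 267
RR5 = 149 / 267 = 0.5581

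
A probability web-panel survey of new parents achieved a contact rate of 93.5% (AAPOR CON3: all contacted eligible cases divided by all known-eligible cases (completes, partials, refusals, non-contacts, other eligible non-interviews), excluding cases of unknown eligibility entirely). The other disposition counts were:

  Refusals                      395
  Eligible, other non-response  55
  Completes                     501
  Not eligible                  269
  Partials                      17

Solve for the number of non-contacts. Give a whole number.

67

Numerator = 501 + 17 + 395 + 55 = 968
CON3 = 968 / D = 0.935
D = 968 / 0.935 = 1035.3
Rest of base = 968
non-contacts = 1035.3 − 968 ≈ 67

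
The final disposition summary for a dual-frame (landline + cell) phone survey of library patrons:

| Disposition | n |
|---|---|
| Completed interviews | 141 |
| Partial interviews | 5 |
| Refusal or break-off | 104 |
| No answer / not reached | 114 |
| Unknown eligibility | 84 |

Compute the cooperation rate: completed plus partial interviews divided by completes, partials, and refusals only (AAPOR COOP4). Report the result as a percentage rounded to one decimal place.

58.4%

Num = 141 + 5 = 146
Base = 141 + 5 + 104 = 250
COOP4 = 146 / 250 = 0.5840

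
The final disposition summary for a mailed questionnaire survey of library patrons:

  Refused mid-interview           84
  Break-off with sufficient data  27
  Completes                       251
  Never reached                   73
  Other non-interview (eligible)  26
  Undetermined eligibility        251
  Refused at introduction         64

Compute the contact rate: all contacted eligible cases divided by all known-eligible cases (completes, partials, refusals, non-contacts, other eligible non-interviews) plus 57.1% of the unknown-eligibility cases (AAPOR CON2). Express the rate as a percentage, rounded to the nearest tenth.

67.6%

Declined to participate = 64 + 84 = 148
Top → 251 + 27 + 148 + 26 = 452
Known eligible → 251 + 27 + 148 + 73 + 26 = 525
Eligible share of unknowns → 0.5710 × 251 = 143.32
Base → 525 + 143.32 = 668.32
CON2 = 452 / 668.32 = 0.6763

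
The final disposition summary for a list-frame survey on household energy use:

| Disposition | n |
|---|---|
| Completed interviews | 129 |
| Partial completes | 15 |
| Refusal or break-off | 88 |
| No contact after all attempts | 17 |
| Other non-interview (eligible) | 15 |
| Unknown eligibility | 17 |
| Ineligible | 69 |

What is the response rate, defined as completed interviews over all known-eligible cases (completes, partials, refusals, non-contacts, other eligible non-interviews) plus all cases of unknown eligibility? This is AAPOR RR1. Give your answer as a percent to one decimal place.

45.9%

Num → 129
Base → 129 + 15 + 88 + 17 + 15 + 17 = 281
RR1 = 129 / 281 = 0.4591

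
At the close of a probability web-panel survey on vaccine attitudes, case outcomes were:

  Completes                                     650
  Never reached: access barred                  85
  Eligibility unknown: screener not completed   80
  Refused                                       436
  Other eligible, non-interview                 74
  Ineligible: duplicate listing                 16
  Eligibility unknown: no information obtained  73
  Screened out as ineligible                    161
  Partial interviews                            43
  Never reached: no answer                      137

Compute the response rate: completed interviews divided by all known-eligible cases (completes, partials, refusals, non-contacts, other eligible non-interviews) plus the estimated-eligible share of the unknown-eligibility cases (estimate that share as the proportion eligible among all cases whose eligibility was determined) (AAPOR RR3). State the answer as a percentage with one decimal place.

41.6%

Non-contacts = 137 + 85 = 222
Eligibility not determined = 80 + 73 = 153
Ineligible = 161 + 16 = 177
Num = 650
Determined eligible = 650 + 43 + 436 + 222 + 74 = 1425
e = 1425 / (1425 + 177) = 1425 / 1602 = 0.8895
e × U = 0.8895 × 153 = 136.09
Denom = 1425 + 136.09 = 1561.09
RR3 = 650 / 1561.09 = 0.4164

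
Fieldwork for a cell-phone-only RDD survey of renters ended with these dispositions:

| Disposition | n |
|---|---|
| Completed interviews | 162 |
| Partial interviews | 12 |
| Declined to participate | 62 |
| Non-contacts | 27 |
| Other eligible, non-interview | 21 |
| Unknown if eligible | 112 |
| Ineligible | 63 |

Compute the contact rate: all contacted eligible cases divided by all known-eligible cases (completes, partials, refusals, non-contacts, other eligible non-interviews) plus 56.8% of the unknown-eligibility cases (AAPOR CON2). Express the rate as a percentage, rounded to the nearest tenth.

73.9%

Top = 162 + 12 + 62 + 21 = 257
Determined eligible = 162 + 12 + 62 + 27 + 21 = 284
Eligible share of unknowns = 0.5680 × 112 = 63.62
Base = 284 + 63.62 = 347.62
CON2 = 257 / 347.62 = 0.7393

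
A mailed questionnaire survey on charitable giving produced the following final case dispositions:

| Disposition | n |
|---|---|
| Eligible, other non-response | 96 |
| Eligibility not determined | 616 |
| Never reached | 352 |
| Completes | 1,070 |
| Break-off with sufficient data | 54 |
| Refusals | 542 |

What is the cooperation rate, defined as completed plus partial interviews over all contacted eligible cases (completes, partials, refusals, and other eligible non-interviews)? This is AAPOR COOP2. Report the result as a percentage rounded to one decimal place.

Num → 1070 + 54 = 1124
Denominator → 1070 + 54 + 542 + 96 = 1762
COOP2 = 1124 / 1762 = 0.6379

63.8%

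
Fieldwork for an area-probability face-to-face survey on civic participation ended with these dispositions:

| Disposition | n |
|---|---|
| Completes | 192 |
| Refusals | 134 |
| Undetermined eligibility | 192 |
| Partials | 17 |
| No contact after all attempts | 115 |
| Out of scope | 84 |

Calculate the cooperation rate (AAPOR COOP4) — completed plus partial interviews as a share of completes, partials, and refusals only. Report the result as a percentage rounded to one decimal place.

60.9%

Top: 192 + 17 = 209
Denom: 192 + 17 + 134 = 343
COOP4 = 209 / 343 = 0.6093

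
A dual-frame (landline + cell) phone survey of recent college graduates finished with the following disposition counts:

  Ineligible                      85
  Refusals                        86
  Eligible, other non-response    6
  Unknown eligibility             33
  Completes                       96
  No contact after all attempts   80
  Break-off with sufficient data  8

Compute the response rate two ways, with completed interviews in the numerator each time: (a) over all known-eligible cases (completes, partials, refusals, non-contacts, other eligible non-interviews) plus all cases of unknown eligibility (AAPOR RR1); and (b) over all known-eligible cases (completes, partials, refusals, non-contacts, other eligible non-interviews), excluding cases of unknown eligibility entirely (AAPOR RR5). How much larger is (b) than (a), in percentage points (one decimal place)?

Numerator: 96
Base: 96 + 8 + 86 + 80 + 6 + 33 = 309
RR1 = 96 / 309 = 0.3107
Base: 96 + 8 + 86 + 80 + 6 = 276
RR5 = 96 / 276 = 0.3478
Difference = 34.78 − 31.07 = 3.71 percentage points

3.7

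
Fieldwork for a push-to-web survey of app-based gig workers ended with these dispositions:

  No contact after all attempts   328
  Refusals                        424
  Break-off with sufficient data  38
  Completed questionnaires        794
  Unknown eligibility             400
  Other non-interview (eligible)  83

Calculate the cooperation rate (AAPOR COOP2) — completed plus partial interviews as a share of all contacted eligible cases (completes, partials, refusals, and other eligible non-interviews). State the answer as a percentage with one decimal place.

Top: 794 + 38 = 832
Base: 794 + 38 + 424 + 83 = 1339
COOP2 = 832 / 1339 = 0.6214

62.1%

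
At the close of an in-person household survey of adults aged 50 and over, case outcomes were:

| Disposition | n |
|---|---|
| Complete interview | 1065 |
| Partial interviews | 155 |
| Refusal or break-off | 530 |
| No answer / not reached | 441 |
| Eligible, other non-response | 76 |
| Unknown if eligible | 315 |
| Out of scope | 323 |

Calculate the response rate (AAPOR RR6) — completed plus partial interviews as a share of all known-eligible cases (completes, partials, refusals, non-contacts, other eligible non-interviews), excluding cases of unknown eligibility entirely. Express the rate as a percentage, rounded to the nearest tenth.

Numerator → 1065 + 155 = 1220
Denominator → 1065 + 155 + 530 + 441 + 76 = 2267
RR6 = 1220 / 2267 = 0.5382

53.8%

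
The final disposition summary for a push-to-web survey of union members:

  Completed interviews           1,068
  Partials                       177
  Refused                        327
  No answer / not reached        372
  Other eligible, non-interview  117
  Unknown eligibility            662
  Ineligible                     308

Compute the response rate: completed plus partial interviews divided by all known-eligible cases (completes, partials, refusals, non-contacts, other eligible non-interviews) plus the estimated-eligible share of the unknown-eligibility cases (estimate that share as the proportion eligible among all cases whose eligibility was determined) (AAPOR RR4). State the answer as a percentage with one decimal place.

47.2%

Numerator = 1068 + 177 = 1245
Determined eligible = 1068 + 177 + 327 + 372 + 117 = 2061
e = 2061 / (2061 + 308) = 2061 / 2369 = 0.8700
Eligible share of unknowns = 0.8700 × 662 = 575.94
Denominator = 2061 + 575.94 = 2636.94
RR4 = 1245 / 2636.94 = 0.4721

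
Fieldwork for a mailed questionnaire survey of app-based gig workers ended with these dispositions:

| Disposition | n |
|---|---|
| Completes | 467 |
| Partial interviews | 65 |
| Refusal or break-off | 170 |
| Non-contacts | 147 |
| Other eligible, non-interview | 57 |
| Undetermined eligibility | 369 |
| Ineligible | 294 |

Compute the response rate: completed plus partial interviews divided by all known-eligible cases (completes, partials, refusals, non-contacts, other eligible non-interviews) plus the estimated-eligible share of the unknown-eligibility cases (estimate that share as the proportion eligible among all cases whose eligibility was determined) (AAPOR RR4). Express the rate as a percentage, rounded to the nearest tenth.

44.9%

Num → 467 + 65 = 532
Eligible (known) → 467 + 65 + 170 + 147 + 57 = 906
e = 906 / (906 + 294) = 906 / 1200 = 0.7550
e × U → 0.7550 × 369 = 278.60
Denominator → 906 + 278.60 = 1184.60
RR4 = 532 / 1184.60 = 0.4491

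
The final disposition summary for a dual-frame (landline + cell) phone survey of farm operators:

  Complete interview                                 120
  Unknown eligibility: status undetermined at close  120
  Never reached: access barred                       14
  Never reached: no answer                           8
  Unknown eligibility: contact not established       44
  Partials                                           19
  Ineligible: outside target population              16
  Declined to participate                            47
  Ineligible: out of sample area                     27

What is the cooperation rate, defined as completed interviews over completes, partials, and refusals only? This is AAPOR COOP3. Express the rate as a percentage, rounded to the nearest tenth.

Never reached = 8 + 14 = 22
Undetermined eligibility = 44 + 120 = 164
Ineligible = 16 + 27 = 43
Num: 120
Base: 120 + 19 + 47 = 186
COOP3 = 120 / 186 = 0.6452

64.5%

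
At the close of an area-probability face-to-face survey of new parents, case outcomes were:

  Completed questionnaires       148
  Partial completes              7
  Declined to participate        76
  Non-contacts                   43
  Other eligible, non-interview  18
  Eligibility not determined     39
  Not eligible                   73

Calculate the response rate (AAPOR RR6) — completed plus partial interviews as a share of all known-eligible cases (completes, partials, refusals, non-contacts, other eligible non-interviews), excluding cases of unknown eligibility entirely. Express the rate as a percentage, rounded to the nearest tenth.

Top = 148 + 7 = 155
Denominator = 148 + 7 + 76 + 43 + 18 = 292
RR6 = 155 / 292 = 0.5308

53.1%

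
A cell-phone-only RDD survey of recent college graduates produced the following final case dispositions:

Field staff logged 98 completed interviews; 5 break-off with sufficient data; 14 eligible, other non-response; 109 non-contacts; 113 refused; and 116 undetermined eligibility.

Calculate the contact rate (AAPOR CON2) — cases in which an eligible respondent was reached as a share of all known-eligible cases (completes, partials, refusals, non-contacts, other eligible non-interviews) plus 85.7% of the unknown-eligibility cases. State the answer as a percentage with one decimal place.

Numerator: 98 + 5 + 113 + 14 = 230
Determined eligible: 98 + 5 + 113 + 109 + 14 = 339
Estimated eligible among unknowns: 0.8570 × 116 = 99.41
Denom: 339 + 99.41 = 438.41
CON2 = 230 / 438.41 = 0.5246

52.5%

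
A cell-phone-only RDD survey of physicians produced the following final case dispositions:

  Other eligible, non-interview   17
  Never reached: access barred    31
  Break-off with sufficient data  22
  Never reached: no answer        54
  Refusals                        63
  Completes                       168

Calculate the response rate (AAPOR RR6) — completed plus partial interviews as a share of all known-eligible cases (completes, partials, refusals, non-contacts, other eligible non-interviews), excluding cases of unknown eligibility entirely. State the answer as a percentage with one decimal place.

No answer / not reached = 54 + 31 = 85
Num → 168 + 22 = 190
Denominator → 168 + 22 + 63 + 85 + 17 = 355
RR6 = 190 / 355 = 0.5352

53.5%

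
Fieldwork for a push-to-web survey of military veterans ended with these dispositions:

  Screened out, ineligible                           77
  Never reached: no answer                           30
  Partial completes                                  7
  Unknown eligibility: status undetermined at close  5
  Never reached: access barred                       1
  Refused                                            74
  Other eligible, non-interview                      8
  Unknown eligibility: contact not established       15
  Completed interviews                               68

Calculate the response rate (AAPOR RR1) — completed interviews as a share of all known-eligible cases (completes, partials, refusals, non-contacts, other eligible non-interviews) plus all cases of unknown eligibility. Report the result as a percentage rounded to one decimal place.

No contact after all attempts = 30 + 1 = 31
Unknown eligibility = 15 + 5 = 20
Top → 68
Base → 68 + 7 + 74 + 31 + 8 + 20 = 208
RR1 = 68 / 208 = 0.3269

32.7%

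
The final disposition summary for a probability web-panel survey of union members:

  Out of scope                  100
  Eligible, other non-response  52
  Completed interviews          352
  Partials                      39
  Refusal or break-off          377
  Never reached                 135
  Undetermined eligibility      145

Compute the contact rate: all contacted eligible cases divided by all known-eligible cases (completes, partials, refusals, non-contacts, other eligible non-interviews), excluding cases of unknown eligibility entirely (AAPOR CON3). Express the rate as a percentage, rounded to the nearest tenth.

Numerator: 352 + 39 + 377 + 52 = 820
Denominator: 352 + 39 + 377 + 135 + 52 = 955
CON3 = 820 / 955 = 0.8586

85.9%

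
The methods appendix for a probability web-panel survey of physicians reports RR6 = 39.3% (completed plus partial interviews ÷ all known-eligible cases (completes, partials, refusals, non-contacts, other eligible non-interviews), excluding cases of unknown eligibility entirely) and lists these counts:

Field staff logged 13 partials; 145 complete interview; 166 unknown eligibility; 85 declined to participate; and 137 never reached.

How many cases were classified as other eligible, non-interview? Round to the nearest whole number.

Numerator → 145 + 13 = 158
RR6 = 158 / D = 0.393
D = 158 / 0.393 = 402.0
Rest of base = 380
other eligible, non-interview = 402.0 − 380 ≈ 22

22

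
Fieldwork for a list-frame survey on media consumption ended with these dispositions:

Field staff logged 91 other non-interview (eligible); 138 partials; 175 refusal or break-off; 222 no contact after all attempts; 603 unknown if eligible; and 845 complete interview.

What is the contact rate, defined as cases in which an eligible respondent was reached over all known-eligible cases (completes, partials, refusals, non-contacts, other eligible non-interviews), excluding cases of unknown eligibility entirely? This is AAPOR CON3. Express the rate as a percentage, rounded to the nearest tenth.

Num = 845 + 138 + 175 + 91 = 1249
Denom = 845 + 138 + 175 + 222 + 91 = 1471
CON3 = 1249 / 1471 = 0.8491

84.9%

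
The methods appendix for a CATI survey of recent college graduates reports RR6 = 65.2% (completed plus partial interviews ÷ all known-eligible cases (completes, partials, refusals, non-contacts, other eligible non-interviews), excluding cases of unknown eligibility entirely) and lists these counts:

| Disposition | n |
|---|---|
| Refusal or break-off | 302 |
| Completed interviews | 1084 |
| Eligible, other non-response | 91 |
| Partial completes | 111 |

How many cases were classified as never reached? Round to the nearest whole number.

245

Numerator → 1084 + 111 = 1195
RR6 = 1195 / D = 0.652
D = 1195 / 0.652 = 1832.8
Rest of base = 1588
never reached = 1832.8 − 1588 ≈ 245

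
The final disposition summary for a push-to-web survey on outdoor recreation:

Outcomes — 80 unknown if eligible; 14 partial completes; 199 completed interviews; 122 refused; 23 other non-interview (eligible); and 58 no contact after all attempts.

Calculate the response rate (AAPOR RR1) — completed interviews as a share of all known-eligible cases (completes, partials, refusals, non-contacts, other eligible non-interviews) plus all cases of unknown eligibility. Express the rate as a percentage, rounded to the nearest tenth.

40.1%

Num → 199
Denominator → 199 + 14 + 122 + 58 + 23 + 80 = 496
RR1 = 199 / 496 = 0.4012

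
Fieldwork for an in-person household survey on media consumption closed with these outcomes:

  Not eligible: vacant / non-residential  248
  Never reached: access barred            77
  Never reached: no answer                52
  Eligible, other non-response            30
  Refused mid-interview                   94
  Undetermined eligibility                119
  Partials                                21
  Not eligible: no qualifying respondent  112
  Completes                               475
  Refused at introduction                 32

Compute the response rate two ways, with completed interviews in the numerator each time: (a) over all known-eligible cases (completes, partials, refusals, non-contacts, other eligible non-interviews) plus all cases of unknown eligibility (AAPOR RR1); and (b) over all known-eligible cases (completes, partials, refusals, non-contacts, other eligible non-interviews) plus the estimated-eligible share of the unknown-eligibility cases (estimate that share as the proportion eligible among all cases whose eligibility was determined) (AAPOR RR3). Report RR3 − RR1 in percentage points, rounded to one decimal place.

2.3

Refusals = 32 + 94 = 126
Never reached = 52 + 77 = 129
Ineligible = 112 + 248 = 360
Top = 475
Denominator = 475 + 21 + 126 + 129 + 30 + 119 = 900
RR1 = 475 / 900 = 0.5278
Eligible (known) = 475 + 21 + 126 + 129 + 30 = 781
e = 781 / (781 + 360) = 781 / 1141 = 0.6845
e × U = 0.6845 × 119 = 81.46
Denominator = 781 + 81.46 = 862.46
RR3 = 475 / 862.46 = 0.5508
Difference = 55.08 − 52.78 = 2.30 percentage points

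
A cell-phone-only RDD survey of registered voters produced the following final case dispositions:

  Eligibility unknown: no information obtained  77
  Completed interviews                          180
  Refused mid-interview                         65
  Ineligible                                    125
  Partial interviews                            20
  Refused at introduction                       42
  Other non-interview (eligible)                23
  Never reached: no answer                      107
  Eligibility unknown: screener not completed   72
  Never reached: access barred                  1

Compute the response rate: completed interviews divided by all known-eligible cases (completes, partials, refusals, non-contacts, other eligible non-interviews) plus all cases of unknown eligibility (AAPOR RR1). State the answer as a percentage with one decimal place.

30.7%

Declined to participate = 42 + 65 = 107
No answer / not reached = 107 + 1 = 108
Eligibility not determined = 72 + 77 = 149
Top = 180
Denominator = 180 + 20 + 107 + 108 + 23 + 149 = 587
RR1 = 180 / 587 = 0.3066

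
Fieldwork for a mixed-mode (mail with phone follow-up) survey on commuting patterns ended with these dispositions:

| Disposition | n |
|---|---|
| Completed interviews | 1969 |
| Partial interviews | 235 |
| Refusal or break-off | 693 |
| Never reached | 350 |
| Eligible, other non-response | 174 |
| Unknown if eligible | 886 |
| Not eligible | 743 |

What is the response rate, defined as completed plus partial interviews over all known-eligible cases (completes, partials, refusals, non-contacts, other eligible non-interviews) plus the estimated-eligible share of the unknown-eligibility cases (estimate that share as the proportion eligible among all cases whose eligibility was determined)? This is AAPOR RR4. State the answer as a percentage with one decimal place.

Num: 1969 + 235 = 2204
Determined eligible: 1969 + 235 + 693 + 350 + 174 = 3421
e = 3421 / (3421 + 743) = 3421 / 4164 = 0.8216
e × U: 0.8216 × 886 = 727.94
Base: 3421 + 727.94 = 4148.94
RR4 = 2204 / 4148.94 = 0.5312

53.1%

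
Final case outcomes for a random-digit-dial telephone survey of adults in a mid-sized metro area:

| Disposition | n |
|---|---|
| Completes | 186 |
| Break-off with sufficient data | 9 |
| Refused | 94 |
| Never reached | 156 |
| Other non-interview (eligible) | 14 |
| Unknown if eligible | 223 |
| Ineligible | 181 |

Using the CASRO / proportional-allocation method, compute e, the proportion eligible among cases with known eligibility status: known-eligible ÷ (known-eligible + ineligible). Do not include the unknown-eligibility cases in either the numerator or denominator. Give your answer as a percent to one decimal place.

71.7%

Determined eligible → 186 + 9 + 94 + 156 + 14 = 459
e = 459 / (459 + 181) = 459 / 640 = 0.7172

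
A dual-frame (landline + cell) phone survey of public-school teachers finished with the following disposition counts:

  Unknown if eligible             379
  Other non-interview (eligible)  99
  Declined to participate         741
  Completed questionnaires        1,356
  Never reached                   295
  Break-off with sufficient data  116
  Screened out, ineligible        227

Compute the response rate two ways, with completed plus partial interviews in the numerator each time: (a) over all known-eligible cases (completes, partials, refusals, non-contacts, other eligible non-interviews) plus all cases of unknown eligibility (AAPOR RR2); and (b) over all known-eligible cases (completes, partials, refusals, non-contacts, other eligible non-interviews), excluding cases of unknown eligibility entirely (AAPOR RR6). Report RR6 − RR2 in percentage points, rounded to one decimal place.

7.2

Numerator = 1356 + 116 = 1472
Denominator = 1356 + 116 + 741 + 295 + 99 + 379 = 2986
RR2 = 1472 / 2986 = 0.4930
Denominator = 1356 + 116 + 741 + 295 + 99 = 2607
RR6 = 1472 / 2607 = 0.5646
Difference = 56.46 − 49.30 = 7.16 percentage points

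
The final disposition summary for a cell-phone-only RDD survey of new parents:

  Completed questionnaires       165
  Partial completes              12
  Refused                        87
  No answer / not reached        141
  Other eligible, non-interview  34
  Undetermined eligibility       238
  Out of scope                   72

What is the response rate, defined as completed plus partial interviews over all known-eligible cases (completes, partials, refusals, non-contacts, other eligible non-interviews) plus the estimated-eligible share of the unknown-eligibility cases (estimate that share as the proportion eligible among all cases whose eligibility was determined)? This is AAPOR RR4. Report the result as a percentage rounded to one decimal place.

27.5%

Top → 165 + 12 = 177
Eligible (known) → 165 + 12 + 87 + 141 + 34 = 439
e = 439 / (439 + 72) = 439 / 511 = 0.8591
e × U → 0.8591 × 238 = 204.47
Denom → 439 + 204.47 = 643.47
RR4 = 177 / 643.47 = 0.2751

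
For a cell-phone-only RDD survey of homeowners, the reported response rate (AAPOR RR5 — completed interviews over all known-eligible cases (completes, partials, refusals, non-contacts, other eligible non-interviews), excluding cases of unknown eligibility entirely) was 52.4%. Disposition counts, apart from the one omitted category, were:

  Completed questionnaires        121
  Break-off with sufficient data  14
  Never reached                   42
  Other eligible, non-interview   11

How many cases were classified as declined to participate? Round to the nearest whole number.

RR5 = 121 / D = 0.524
D = 121 / 0.524 = 230.9
Other denominator terms total 188
declined to participate = 230.9 − 188 ≈ 43

43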